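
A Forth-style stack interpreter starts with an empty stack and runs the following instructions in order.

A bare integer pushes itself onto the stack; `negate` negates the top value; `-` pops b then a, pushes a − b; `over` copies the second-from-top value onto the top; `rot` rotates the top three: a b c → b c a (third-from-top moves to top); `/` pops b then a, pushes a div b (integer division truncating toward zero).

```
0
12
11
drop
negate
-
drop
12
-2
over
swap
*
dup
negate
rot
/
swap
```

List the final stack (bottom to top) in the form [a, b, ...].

[2, -24]

0      -> 0
12     -> 0 12
11     -> 0 12 11
drop   -> 0 12
negate -> 0 -12
-      -> 12
drop   -> (empty)
12     -> 12
-2     -> 12 -2
over   -> 12 -2 12
swap   -> 12 12 -2
*      -> 12 -24
dup    -> 12 -24 -24
negate -> 12 -24 24
rot    -> -24 24 12
/      -> -24 2
swap   -> 2 -24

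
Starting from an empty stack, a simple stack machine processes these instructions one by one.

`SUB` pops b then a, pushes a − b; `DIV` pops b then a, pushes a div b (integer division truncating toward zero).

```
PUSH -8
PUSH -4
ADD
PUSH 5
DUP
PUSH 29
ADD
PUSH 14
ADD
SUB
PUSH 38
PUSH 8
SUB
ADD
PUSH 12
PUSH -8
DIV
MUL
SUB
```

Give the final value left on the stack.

PUSH -8 -> [-8]
PUSH -4 -> [-8, -4]
ADD     -> [-12]
PUSH 5  -> [-12, 5]
DUP     -> [-12, 5, 5]
PUSH 29 -> [-12, 5, 5, 29]
ADD     -> [-12, 5, 34]
PUSH 14 -> [-12, 5, 34, 14]
ADD     -> [-12, 5, 48]
SUB     -> [-12, -43]
PUSH 38 -> [-12, -43, 38]
PUSH 8  -> [-12, -43, 38, 8]
SUB     -> [-12, -43, 30]
ADD     -> [-12, -13]
PUSH 12 -> [-12, -13, 12]
PUSH -8 -> [-12, -13, 12, -8]
DIV     -> [-12, -13, -1]
MUL     -> [-12, 13]
SUB     -> [-25]

-25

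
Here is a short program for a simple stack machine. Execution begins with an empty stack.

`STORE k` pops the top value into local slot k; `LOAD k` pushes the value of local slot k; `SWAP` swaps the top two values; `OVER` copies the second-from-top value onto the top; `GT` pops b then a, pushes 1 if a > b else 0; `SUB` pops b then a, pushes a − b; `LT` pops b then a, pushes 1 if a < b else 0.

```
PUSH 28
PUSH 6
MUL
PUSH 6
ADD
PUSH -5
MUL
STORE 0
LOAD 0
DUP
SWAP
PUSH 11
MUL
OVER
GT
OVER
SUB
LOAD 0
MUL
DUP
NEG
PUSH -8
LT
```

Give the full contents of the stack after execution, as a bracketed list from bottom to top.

PUSH 28 : [28]
PUSH 6  : [28, 6]
MUL     : [168]
PUSH 6  : [168, 6]
ADD     : [174]
PUSH -5 : [174, -5]
MUL     : [-870]
STORE 0 : []
LOAD 0  : [-870]
DUP     : [-870, -870]
SWAP    : [-870, -870]
PUSH 11 : [-870, -870, 11]
MUL     : [-870, -9570]
OVER    : [-870, -9570, -870]
GT      : [-870, 0]
OVER    : [-870, 0, -870]
SUB     : [-870, 870]
LOAD 0  : [-870, 870, -870]
MUL     : [-870, -756900]
DUP     : [-870, -756900, -756900]
NEG     : [-870, -756900, 756900]
PUSH -8 : [-870, -756900, 756900, -8]
LT      : [-870, -756900, 0]

[-870, -756900, 0]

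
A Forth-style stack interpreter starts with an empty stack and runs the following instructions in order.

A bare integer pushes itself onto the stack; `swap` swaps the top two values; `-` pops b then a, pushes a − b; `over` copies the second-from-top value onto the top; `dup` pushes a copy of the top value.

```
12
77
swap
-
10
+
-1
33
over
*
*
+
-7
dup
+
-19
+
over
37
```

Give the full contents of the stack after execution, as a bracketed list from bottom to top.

12   → 12
77   → 12 77
swap → 77 12
-    → 65
10   → 65 10
+    → 75
-1   → 75 -1
33   → 75 -1 33
over → 75 -1 33 -1
*    → 75 -1 -33
*    → 75 33
+    → 108
-7   → 108 -7
dup  → 108 -7 -7
+    → 108 -14
-19  → 108 -14 -19
+    → 108 -33
over → 108 -33 108
37   → 108 -33 108 37

[108, -33, 108, 37]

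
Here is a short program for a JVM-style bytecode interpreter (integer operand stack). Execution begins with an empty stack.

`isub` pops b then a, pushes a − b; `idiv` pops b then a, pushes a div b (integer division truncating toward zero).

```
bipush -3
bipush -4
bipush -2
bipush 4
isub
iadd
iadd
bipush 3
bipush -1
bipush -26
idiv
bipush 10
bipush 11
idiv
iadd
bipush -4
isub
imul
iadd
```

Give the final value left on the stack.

bipush -3  → [-3]
bipush -4  → [-3, -4]
bipush -2  → [-3, -4, -2]
bipush 4   → [-3, -4, -2, 4]
isub       → [-3, -4, -6]
iadd       → [-3, -10]
iadd       → [-13]
bipush 3   → [-13, 3]
bipush -1  → [-13, 3, -1]
bipush -26 → [-13, 3, -1, -26]
idiv       → [-13, 3, 0]
bipush 10  → [-13, 3, 0, 10]
bipush 11  → [-13, 3, 0, 10, 11]
idiv       → [-13, 3, 0, 0]
iadd       → [-13, 3, 0]
bipush -4  → [-13, 3, 0, -4]
isub       → [-13, 3, 4]
imul       → [-13, 12]
iadd       → [-1]

-1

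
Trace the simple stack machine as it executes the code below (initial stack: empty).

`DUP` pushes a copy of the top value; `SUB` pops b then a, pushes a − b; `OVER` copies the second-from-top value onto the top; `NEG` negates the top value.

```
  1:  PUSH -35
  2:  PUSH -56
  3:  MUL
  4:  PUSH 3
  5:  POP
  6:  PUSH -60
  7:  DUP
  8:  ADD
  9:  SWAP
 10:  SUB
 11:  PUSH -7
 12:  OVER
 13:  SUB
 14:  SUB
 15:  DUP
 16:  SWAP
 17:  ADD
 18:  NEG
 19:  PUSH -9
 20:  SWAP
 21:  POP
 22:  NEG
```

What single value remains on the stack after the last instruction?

PUSH -35  -35
PUSH -56  -35 -56
MUL       1960
PUSH 3    1960 3
POP       1960
PUSH -60  1960 -60
DUP       1960 -60 -60
ADD       1960 -120
SWAP      -120 1960
SUB       -2080
PUSH -7   -2080 -7
OVER      -2080 -7 -2080
SUB       -2080 2073
SUB       -4153
DUP       -4153 -4153
SWAP      -4153 -4153
ADD       -8306
NEG       8306
PUSH -9   8306 -9
SWAP      -9 8306
POP       -9
NEG       9

9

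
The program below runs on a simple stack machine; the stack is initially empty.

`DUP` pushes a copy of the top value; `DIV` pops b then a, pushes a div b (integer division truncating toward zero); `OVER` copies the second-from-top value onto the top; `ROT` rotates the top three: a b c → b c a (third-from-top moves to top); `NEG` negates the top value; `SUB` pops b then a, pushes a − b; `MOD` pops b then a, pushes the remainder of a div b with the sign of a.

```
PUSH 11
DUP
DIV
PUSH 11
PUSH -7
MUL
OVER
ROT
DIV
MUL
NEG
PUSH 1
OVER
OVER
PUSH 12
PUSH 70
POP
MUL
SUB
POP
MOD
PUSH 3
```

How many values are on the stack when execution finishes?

2

PUSH 11 -> 11
DUP     -> 11 11
DIV     -> 1
PUSH 11 -> 1 11
PUSH -7 -> 1 11 -7
MUL     -> 1 -77
OVER    -> 1 -77 1
ROT     -> -77 1 1
DIV     -> -77 1
MUL     -> -77
NEG     -> 77
PUSH 1  -> 77 1
OVER    -> 77 1 77
OVER    -> 77 1 77 1
PUSH 12 -> 77 1 77 1 12
PUSH 70 -> 77 1 77 1 12 70
POP     -> 77 1 77 1 12
MUL     -> 77 1 77 12
SUB     -> 77 1 65
POP     -> 77 1
MOD     -> 0
PUSH 3  -> 0 3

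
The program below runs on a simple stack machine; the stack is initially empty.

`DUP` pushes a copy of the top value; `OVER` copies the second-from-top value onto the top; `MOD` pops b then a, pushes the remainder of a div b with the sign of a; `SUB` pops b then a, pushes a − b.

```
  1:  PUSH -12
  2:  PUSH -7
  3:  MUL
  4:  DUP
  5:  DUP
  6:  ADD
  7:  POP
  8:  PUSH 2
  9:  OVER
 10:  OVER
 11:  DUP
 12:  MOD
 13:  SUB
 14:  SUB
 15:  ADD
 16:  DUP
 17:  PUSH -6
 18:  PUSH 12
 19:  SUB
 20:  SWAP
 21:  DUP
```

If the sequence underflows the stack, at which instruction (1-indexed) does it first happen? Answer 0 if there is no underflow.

0

PUSH -12 : [-12]
PUSH -7  : [-12, -7]
MUL      : [84]
DUP      : [84, 84]
DUP      : [84, 84, 84]
ADD      : [84, 168]
POP      : [84]
PUSH 2   : [84, 2]
OVER     : [84, 2, 84]
OVER     : [84, 2, 84, 2]
DUP      : [84, 2, 84, 2, 2]
MOD      : [84, 2, 84, 0]
SUB      : [84, 2, 84]
SUB      : [84, -82]
ADD      : [2]
DUP      : [2, 2]
PUSH -6  : [2, 2, -6]
PUSH 12  : [2, 2, -6, 12]
SUB      : [2, 2, -18]
SWAP     : [2, -18, 2]
DUP      : [2, -18, 2, 2]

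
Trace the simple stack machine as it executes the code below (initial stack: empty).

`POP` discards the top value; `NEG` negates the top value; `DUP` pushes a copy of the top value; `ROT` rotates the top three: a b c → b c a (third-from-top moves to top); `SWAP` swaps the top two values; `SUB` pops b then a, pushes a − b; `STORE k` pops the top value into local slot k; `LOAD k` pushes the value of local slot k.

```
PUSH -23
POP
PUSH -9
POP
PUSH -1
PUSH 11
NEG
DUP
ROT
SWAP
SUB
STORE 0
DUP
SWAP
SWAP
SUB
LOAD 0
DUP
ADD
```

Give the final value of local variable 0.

PUSH -23 -> [-23]
POP      -> []
PUSH -9  -> [-9]
POP      -> []
PUSH -1  -> [-1]
PUSH 11  -> [-1, 11]
NEG      -> [-1, -11]
DUP      -> [-1, -11, -11]
ROT      -> [-11, -11, -1]
SWAP     -> [-11, -1, -11]
SUB      -> [-11, 10]
STORE 0  -> [-11]
DUP      -> [-11, -11]
SWAP     -> [-11, -11]
SWAP     -> [-11, -11]
SUB      -> [0]
LOAD 0   -> [0, 10]
DUP      -> [0, 10, 10]
ADD      -> [0, 20]

10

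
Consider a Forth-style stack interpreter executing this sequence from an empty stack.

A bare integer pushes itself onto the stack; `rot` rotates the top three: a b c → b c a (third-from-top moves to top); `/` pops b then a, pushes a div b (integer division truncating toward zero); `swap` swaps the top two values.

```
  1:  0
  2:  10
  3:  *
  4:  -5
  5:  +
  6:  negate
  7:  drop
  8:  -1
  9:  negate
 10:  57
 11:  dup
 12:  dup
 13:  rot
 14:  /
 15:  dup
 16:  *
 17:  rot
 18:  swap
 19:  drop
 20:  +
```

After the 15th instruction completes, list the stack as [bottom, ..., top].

[1, 57, 1, 1]

0      -> 0
10     -> 0 10
*      -> 0
-5     -> 0 -5
+      -> -5
negate -> 5
drop   -> (empty)
-1     -> -1
negate -> 1
57     -> 1 57
dup    -> 1 57 57
dup    -> 1 57 57 57
rot    -> 1 57 57 57
/      -> 1 57 1
dup    -> 1 57 1 1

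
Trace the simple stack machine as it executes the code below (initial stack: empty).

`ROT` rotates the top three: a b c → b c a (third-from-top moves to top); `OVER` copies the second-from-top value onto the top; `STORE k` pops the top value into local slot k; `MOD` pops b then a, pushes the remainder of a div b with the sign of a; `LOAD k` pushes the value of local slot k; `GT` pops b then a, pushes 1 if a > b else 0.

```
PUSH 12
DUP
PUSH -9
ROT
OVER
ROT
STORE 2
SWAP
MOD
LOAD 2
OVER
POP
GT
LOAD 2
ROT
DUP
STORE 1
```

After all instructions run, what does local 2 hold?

-9

PUSH 12 : 12
DUP     : 12 12
PUSH -9 : 12 12 -9
ROT     : 12 -9 12
OVER    : 12 -9 12 -9
ROT     : 12 12 -9 -9
STORE 2 : 12 12 -9
SWAP    : 12 -9 12
MOD     : 12 -9
LOAD 2  : 12 -9 -9
OVER    : 12 -9 -9 -9
POP     : 12 -9 -9
GT      : 12 0
LOAD 2  : 12 0 -9
ROT     : 0 -9 12
DUP     : 0 -9 12 12
STORE 1 : 0 -9 12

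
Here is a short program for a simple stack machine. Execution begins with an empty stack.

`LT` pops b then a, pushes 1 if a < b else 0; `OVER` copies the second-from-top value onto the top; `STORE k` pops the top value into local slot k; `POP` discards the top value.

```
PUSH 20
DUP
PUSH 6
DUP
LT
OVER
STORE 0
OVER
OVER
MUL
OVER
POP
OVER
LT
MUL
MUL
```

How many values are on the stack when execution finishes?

PUSH 20 → 20
DUP     → 20 20
PUSH 6  → 20 20 6
DUP     → 20 20 6 6
LT      → 20 20 0
OVER    → 20 20 0 20
STORE 0 → 20 20 0
OVER    → 20 20 0 20
OVER    → 20 20 0 20 0
MUL     → 20 20 0 0
OVER    → 20 20 0 0 0
POP     → 20 20 0 0
OVER    → 20 20 0 0 0
LT      → 20 20 0 0
MUL     → 20 20 0
MUL     → 20 0

2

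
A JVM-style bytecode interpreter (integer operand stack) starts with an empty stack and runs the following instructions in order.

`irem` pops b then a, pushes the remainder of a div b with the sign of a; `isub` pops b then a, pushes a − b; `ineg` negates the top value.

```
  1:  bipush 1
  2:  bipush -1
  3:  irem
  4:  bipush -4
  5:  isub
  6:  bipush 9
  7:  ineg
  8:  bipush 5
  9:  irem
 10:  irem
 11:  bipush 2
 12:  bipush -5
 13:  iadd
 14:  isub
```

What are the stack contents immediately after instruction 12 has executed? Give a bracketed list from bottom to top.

bipush 1   1
bipush -1  1 -1
irem       0
bipush -4  0 -4
isub       4
bipush 9   4 9
ineg       4 -9
bipush 5   4 -9 5
irem       4 -4
irem       0
bipush 2   0 2
bipush -5  0 2 -5

[0, 2, -5]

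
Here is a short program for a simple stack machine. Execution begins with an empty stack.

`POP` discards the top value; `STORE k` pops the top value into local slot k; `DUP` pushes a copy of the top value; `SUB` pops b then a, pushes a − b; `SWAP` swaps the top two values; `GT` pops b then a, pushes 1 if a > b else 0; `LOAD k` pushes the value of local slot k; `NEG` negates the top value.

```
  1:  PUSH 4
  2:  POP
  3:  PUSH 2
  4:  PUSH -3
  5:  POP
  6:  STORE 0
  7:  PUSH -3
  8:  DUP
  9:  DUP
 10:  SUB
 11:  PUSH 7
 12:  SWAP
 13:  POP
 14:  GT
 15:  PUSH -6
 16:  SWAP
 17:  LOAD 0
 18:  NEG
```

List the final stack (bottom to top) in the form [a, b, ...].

[-6, 0, -2]

PUSH 4  : 4
POP     : (empty)
PUSH 2  : 2
PUSH -3 : 2 -3
POP     : 2
STORE 0 : (empty)
PUSH -3 : -3
DUP     : -3 -3
DUP     : -3 -3 -3
SUB     : -3 0
PUSH 7  : -3 0 7
SWAP    : -3 7 0
POP     : -3 7
GT      : 0
PUSH -6 : 0 -6
SWAP    : -6 0
LOAD 0  : -6 0 2
NEG     : -6 0 -2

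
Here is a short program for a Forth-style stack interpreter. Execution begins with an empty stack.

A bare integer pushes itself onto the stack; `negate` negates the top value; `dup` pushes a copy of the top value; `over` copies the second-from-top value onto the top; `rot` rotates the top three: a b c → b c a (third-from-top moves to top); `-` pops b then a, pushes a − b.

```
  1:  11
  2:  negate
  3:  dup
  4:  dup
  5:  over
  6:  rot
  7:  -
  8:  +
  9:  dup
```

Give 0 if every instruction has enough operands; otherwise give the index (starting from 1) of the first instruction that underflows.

11      [11]
negate  [-11]
dup     [-11, -11]
dup     [-11, -11, -11]
over    [-11, -11, -11, -11]
rot     [-11, -11, -11, -11]
-       [-11, -11, 0]
+       [-11, -11]
dup     [-11, -11, -11]

0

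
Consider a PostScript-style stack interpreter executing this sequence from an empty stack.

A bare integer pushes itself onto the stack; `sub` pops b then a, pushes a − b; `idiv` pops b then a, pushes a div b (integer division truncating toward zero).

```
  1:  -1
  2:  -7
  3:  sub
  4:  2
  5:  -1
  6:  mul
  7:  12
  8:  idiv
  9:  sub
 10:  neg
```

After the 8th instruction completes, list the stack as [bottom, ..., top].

[6, 0]

-1    -1
-7    -1 -7
sub   6
2     6 2
-1    6 2 -1
mul   6 -2
12    6 -2 12
idiv  6 0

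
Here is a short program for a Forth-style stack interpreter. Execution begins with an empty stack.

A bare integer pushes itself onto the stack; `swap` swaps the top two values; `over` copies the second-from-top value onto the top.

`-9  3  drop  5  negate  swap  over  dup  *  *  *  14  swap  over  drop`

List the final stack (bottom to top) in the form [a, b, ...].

[14, 1125]

-9     → -9
3      → -9 3
drop   → -9
5      → -9 5
negate → -9 -5
swap   → -5 -9
over   → -5 -9 -5
dup    → -5 -9 -5 -5
*      → -5 -9 25
*      → -5 -225
*      → 1125
14     → 1125 14
swap   → 14 1125
over   → 14 1125 14
drop   → 14 1125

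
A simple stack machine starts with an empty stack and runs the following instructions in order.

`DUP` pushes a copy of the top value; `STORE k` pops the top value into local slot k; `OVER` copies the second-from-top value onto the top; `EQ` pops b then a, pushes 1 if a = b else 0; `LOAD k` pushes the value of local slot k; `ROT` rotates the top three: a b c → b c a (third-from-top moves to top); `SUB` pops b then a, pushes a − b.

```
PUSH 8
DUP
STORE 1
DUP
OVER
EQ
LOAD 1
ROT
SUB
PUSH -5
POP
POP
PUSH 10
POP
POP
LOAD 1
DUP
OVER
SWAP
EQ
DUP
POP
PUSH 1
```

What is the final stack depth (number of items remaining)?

3

PUSH 8  : 8
DUP     : 8 8
STORE 1 : 8
DUP     : 8 8
OVER    : 8 8 8
EQ      : 8 1
LOAD 1  : 8 1 8
ROT     : 1 8 8
SUB     : 1 0
PUSH -5 : 1 0 -5
POP     : 1 0
POP     : 1
PUSH 10 : 1 10
POP     : 1
POP     : (empty)
LOAD 1  : 8
DUP     : 8 8
OVER    : 8 8 8
SWAP    : 8 8 8
EQ      : 8 1
DUP     : 8 1 1
POP     : 8 1
PUSH 1  : 8 1 1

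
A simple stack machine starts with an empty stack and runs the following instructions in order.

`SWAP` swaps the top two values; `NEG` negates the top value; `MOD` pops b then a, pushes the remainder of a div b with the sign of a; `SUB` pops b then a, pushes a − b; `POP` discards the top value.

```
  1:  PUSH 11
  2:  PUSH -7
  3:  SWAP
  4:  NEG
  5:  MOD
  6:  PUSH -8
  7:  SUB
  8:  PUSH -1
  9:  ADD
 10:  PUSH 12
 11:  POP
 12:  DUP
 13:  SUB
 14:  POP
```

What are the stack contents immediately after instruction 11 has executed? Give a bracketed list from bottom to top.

PUSH 11 → 11
PUSH -7 → 11 -7
SWAP    → -7 11
NEG     → -7 -11
MOD     → -7
PUSH -8 → -7 -8
SUB     → 1
PUSH -1 → 1 -1
ADD     → 0
PUSH 12 → 0 12
POP     → 0

[0]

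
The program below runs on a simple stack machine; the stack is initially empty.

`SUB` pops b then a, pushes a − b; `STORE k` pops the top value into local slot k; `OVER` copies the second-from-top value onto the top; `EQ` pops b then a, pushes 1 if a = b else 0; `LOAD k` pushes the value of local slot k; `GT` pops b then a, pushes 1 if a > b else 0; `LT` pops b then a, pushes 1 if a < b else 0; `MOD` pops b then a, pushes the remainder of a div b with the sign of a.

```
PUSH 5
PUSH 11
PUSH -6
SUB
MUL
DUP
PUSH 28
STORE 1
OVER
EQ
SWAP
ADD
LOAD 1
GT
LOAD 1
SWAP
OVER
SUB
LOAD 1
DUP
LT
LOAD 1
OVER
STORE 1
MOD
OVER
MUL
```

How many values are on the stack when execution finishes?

3

PUSH 5  → [5]
PUSH 11 → [5, 11]
PUSH -6 → [5, 11, -6]
SUB     → [5, 17]
MUL     → [85]
DUP     → [85, 85]
PUSH 28 → [85, 85, 28]
STORE 1 → [85, 85]
OVER    → [85, 85, 85]
EQ      → [85, 1]
SWAP    → [1, 85]
ADD     → [86]
LOAD 1  → [86, 28]
GT      → [1]
LOAD 1  → [1, 28]
SWAP    → [28, 1]
OVER    → [28, 1, 28]
SUB     → [28, -27]
LOAD 1  → [28, -27, 28]
DUP     → [28, -27, 28, 28]
LT      → [28, -27, 0]
LOAD 1  → [28, -27, 0, 28]
OVER    → [28, -27, 0, 28, 0]
STORE 1 → [28, -27, 0, 28]
MOD     → [28, -27, 0]
OVER    → [28, -27, 0, -27]
MUL     → [28, -27, 0]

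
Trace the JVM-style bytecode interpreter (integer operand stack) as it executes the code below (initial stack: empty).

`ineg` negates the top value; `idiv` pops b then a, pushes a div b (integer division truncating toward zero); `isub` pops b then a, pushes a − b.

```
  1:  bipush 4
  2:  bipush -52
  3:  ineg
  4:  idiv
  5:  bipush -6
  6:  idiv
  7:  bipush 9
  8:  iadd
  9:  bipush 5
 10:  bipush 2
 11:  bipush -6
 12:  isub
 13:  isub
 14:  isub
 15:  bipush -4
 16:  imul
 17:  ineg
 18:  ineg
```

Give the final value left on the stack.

bipush 4   : [4]
bipush -52 : [4, -52]
ineg       : [4, 52]
idiv       : [0]
bipush -6  : [0, -6]
idiv       : [0]
bipush 9   : [0, 9]
iadd       : [9]
bipush 5   : [9, 5]
bipush 2   : [9, 5, 2]
bipush -6  : [9, 5, 2, -6]
isub       : [9, 5, 8]
isub       : [9, -3]
isub       : [12]
bipush -4  : [12, -4]
imul       : [-48]
ineg       : [48]
ineg       : [-48]

-48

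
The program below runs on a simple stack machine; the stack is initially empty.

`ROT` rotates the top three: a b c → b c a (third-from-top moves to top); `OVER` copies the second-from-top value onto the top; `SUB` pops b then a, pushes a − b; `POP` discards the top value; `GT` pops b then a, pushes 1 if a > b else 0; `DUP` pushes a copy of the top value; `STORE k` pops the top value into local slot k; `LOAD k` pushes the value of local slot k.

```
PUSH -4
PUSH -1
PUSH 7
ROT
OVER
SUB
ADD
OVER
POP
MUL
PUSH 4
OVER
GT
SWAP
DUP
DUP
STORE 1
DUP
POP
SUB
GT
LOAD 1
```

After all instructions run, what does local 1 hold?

4

PUSH -4 : -4
PUSH -1 : -4 -1
PUSH 7  : -4 -1 7
ROT     : -1 7 -4
OVER    : -1 7 -4 7
SUB     : -1 7 -11
ADD     : -1 -4
OVER    : -1 -4 -1
POP     : -1 -4
MUL     : 4
PUSH 4  : 4 4
OVER    : 4 4 4
GT      : 4 0
SWAP    : 0 4
DUP     : 0 4 4
DUP     : 0 4 4 4
STORE 1 : 0 4 4
DUP     : 0 4 4 4
POP     : 0 4 4
SUB     : 0 0
GT      : 0
LOAD 1  : 0 4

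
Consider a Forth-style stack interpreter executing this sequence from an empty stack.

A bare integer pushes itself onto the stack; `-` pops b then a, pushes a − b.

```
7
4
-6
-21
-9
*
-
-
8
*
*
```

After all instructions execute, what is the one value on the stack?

7   → 7
4   → 7 4
-6  → 7 4 -6
-21 → 7 4 -6 -21
-9  → 7 4 -6 -21 -9
*   → 7 4 -6 189
-   → 7 4 -195
-   → 7 199
8   → 7 199 8
*   → 7 1592
*   → 11144

11144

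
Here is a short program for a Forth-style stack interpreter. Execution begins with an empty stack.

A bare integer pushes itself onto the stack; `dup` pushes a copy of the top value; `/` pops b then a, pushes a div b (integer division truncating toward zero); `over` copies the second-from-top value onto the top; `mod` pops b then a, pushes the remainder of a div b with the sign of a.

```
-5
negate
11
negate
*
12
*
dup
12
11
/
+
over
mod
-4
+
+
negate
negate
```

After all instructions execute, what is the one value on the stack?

-5     -> -5
negate -> 5
11     -> 5 11
negate -> 5 -11
*      -> -55
12     -> -55 12
*      -> -660
dup    -> -660 -660
12     -> -660 -660 12
11     -> -660 -660 12 11
/      -> -660 -660 1
+      -> -660 -659
over   -> -660 -659 -660
mod    -> -660 -659
-4     -> -660 -659 -4
+      -> -660 -663
+      -> -1323
negate -> 1323
negate -> -1323

-1323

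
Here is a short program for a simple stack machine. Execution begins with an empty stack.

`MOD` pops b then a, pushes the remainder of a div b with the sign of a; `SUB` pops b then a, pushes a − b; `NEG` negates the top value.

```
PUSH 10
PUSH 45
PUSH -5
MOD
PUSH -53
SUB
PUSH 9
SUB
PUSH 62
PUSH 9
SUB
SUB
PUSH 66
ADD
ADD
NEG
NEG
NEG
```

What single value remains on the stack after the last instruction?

PUSH 10   10
PUSH 45   10 45
PUSH -5   10 45 -5
MOD       10 0
PUSH -53  10 0 -53
SUB       10 53
PUSH 9    10 53 9
SUB       10 44
PUSH 62   10 44 62
PUSH 9    10 44 62 9
SUB       10 44 53
SUB       10 -9
PUSH 66   10 -9 66
ADD       10 57
ADD       67
NEG       -67
NEG       67
NEG       -67

-67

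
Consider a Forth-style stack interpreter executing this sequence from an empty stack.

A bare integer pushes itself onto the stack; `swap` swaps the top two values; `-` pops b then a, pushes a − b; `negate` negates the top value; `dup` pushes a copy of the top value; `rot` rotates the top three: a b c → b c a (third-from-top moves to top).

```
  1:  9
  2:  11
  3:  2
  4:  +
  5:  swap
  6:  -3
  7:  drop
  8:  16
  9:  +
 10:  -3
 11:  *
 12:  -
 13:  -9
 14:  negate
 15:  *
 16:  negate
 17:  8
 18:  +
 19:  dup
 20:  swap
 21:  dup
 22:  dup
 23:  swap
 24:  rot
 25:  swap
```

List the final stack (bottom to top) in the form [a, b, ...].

9      → 9
11     → 9 11
2      → 9 11 2
+      → 9 13
swap   → 13 9
-3     → 13 9 -3
drop   → 13 9
16     → 13 9 16
+      → 13 25
-3     → 13 25 -3
*      → 13 -75
-      → 88
-9     → 88 -9
negate → 88 9
*      → 792
negate → -792
8      → -792 8
+      → -784
dup    → -784 -784
swap   → -784 -784
dup    → -784 -784 -784
dup    → -784 -784 -784 -784
swap   → -784 -784 -784 -784
rot    → -784 -784 -784 -784
swap   → -784 -784 -784 -784

[-784, -784, -784, -784]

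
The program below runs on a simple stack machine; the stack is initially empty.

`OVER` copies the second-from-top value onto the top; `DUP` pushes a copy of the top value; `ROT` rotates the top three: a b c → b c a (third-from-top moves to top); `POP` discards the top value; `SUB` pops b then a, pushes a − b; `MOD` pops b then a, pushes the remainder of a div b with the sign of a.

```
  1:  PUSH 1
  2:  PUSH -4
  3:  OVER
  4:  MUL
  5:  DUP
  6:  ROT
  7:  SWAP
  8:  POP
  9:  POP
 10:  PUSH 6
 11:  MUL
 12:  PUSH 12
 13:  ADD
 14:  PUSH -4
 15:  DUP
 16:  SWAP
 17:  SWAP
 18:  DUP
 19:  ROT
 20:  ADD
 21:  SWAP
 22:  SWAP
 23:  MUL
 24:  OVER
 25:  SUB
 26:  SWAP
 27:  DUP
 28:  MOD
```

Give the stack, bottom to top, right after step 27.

[44, -12, -12]

PUSH 1  -> 1
PUSH -4 -> 1 -4
OVER    -> 1 -4 1
MUL     -> 1 -4
DUP     -> 1 -4 -4
ROT     -> -4 -4 1
SWAP    -> -4 1 -4
POP     -> -4 1
POP     -> -4
PUSH 6  -> -4 6
MUL     -> -24
PUSH 12 -> -24 12
ADD     -> -12
PUSH -4 -> -12 -4
DUP     -> -12 -4 -4
SWAP    -> -12 -4 -4
SWAP    -> -12 -4 -4
DUP     -> -12 -4 -4 -4
ROT     -> -12 -4 -4 -4
ADD     -> -12 -4 -8
SWAP    -> -12 -8 -4
SWAP    -> -12 -4 -8
MUL     -> -12 32
OVER    -> -12 32 -12
SUB     -> -12 44
SWAP    -> 44 -12
DUP     -> 44 -12 -12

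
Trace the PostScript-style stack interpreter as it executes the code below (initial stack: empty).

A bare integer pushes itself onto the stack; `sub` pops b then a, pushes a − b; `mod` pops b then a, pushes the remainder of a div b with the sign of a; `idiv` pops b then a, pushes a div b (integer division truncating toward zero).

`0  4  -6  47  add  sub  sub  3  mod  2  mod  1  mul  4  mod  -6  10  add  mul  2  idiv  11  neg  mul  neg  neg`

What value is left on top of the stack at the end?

-22

0    -> [0]
4    -> [0, 4]
-6   -> [0, 4, -6]
47   -> [0, 4, -6, 47]
add  -> [0, 4, 41]
sub  -> [0, -37]
sub  -> [37]
3    -> [37, 3]
mod  -> [1]
2    -> [1, 2]
mod  -> [1]
1    -> [1, 1]
mul  -> [1]
4    -> [1, 4]
mod  -> [1]
-6   -> [1, -6]
10   -> [1, -6, 10]
add  -> [1, 4]
mul  -> [4]
2    -> [4, 2]
idiv -> [2]
11   -> [2, 11]
neg  -> [2, -11]
mul  -> [-22]
neg  -> [22]
neg  -> [-22]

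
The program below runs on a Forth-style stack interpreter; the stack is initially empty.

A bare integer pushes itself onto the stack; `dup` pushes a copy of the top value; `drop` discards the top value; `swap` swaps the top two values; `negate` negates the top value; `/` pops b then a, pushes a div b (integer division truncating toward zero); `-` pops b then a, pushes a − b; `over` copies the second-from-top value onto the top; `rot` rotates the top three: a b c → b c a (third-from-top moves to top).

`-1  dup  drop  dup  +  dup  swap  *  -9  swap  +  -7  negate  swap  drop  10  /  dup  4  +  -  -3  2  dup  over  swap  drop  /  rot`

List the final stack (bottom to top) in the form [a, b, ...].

-1     : [-1]
dup    : [-1, -1]
drop   : [-1]
dup    : [-1, -1]
+      : [-2]
dup    : [-2, -2]
swap   : [-2, -2]
*      : [4]
-9     : [4, -9]
swap   : [-9, 4]
+      : [-5]
-7     : [-5, -7]
negate : [-5, 7]
swap   : [7, -5]
drop   : [7]
10     : [7, 10]
/      : [0]
dup    : [0, 0]
4      : [0, 0, 4]
+      : [0, 4]
-      : [-4]
-3     : [-4, -3]
2      : [-4, -3, 2]
dup    : [-4, -3, 2, 2]
over   : [-4, -3, 2, 2, 2]
swap   : [-4, -3, 2, 2, 2]
drop   : [-4, -3, 2, 2]
/      : [-4, -3, 1]
rot    : [-3, 1, -4]

[-3, 1, -4]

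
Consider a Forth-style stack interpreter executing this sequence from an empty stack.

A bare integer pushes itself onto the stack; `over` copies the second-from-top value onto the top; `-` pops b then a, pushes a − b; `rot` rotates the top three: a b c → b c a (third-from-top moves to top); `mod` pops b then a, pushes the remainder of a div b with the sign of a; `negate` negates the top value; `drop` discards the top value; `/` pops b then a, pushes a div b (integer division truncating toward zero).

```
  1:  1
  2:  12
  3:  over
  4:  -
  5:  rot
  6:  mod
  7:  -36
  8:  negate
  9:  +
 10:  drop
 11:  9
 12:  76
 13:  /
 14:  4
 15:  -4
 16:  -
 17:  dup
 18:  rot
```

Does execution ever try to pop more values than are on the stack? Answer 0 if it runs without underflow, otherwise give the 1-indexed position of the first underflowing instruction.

1    → 1
12   → 1 12
over → 1 12 1
-    → 1 11
rot  — needs 3 operands, stack has 2 → underflow

5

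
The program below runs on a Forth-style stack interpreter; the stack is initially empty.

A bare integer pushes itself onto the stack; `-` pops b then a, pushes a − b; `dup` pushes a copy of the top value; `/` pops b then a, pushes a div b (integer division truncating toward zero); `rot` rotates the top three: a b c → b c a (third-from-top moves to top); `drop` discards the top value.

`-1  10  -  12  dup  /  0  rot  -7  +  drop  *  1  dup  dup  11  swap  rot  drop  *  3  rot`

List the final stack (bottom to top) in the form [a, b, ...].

-1   -> -1
10   -> -1 10
-    -> -11
12   -> -11 12
dup  -> -11 12 12
/    -> -11 1
0    -> -11 1 0
rot  -> 1 0 -11
-7   -> 1 0 -11 -7
+    -> 1 0 -18
drop -> 1 0
*    -> 0
1    -> 0 1
dup  -> 0 1 1
dup  -> 0 1 1 1
11   -> 0 1 1 1 11
swap -> 0 1 1 11 1
rot  -> 0 1 11 1 1
drop -> 0 1 11 1
*    -> 0 1 11
3    -> 0 1 11 3
rot  -> 0 11 3 1

[0, 11, 3, 1]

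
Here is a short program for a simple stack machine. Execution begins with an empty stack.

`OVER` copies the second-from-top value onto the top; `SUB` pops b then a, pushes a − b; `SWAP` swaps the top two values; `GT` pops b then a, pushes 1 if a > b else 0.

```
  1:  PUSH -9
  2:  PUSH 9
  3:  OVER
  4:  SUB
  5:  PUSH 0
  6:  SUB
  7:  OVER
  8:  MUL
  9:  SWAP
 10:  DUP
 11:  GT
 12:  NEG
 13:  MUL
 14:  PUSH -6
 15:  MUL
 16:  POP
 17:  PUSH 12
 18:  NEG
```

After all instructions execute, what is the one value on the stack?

PUSH -9 -> [-9]
PUSH 9  -> [-9, 9]
OVER    -> [-9, 9, -9]
SUB     -> [-9, 18]
PUSH 0  -> [-9, 18, 0]
SUB     -> [-9, 18]
OVER    -> [-9, 18, -9]
MUL     -> [-9, -162]
SWAP    -> [-162, -9]
DUP     -> [-162, -9, -9]
GT      -> [-162, 0]
NEG     -> [-162, 0]
MUL     -> [0]
PUSH -6 -> [0, -6]
MUL     -> [0]
POP     -> []
PUSH 12 -> [12]
NEG     -> [-12]

-12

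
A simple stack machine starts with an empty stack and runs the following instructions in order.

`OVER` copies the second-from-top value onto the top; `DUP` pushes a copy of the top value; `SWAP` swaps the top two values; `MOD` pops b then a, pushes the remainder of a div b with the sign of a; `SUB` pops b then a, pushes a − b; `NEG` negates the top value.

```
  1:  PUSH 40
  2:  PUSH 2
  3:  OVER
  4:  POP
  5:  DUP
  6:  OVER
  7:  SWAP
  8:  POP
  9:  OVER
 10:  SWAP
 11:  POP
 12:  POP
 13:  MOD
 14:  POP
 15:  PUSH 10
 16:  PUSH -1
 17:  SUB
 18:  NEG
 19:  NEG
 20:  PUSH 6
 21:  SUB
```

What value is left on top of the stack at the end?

5

PUSH 40  [40]
PUSH 2   [40, 2]
OVER     [40, 2, 40]
POP      [40, 2]
DUP      [40, 2, 2]
OVER     [40, 2, 2, 2]
SWAP     [40, 2, 2, 2]
POP      [40, 2, 2]
OVER     [40, 2, 2, 2]
SWAP     [40, 2, 2, 2]
POP      [40, 2, 2]
POP      [40, 2]
MOD      [0]
POP      []
PUSH 10  [10]
PUSH -1  [10, -1]
SUB      [11]
NEG      [-11]
NEG      [11]
PUSH 6   [11, 6]
SUB      [5]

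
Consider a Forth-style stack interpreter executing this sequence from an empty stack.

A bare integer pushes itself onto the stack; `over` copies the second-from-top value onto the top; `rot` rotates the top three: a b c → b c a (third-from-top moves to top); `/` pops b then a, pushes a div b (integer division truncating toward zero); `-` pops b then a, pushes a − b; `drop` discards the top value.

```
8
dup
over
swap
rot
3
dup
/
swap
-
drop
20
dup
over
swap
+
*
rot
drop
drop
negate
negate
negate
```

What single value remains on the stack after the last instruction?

8      → [8]
dup    → [8, 8]
over   → [8, 8, 8]
swap   → [8, 8, 8]
rot    → [8, 8, 8]
3      → [8, 8, 8, 3]
dup    → [8, 8, 8, 3, 3]
/      → [8, 8, 8, 1]
swap   → [8, 8, 1, 8]
-      → [8, 8, -7]
drop   → [8, 8]
20     → [8, 8, 20]
dup    → [8, 8, 20, 20]
over   → [8, 8, 20, 20, 20]
swap   → [8, 8, 20, 20, 20]
+      → [8, 8, 20, 40]
*      → [8, 8, 800]
rot    → [8, 800, 8]
drop   → [8, 800]
drop   → [8]
negate → [-8]
negate → [8]
negate → [-8]

-8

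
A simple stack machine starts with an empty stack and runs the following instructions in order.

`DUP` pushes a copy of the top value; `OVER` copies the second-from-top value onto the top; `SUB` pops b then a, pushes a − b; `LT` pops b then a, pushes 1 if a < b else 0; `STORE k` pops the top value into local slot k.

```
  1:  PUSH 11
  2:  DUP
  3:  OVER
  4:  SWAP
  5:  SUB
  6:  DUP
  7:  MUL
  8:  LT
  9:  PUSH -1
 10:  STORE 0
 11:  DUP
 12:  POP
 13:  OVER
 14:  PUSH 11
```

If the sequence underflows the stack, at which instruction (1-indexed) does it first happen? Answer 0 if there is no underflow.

13

PUSH 11 : 11
DUP     : 11 11
OVER    : 11 11 11
SWAP    : 11 11 11
SUB     : 11 0
DUP     : 11 0 0
MUL     : 11 0
LT      : 0
PUSH -1 : 0 -1
STORE 0 : 0
DUP     : 0 0
POP     : 0
OVER  — needs 2 operands, stack has 1 → underflow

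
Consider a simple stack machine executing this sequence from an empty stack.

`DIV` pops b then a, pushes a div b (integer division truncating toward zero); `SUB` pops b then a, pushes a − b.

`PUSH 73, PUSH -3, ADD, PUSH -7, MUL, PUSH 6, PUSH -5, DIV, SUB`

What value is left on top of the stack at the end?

-489

PUSH 73 : 73
PUSH -3 : 73 -3
ADD     : 70
PUSH -7 : 70 -7
MUL     : -490
PUSH 6  : -490 6
PUSH -5 : -490 6 -5
DIV     : -490 -1
SUB     : -489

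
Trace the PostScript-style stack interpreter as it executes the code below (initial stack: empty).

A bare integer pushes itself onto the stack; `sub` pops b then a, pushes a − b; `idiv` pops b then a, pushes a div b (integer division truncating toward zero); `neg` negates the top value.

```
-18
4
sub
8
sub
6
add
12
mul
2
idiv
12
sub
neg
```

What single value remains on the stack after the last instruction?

-18  → -18
4    → -18 4
sub  → -22
8    → -22 8
sub  → -30
6    → -30 6
add  → -24
12   → -24 12
mul  → -288
2    → -288 2
idiv → -144
12   → -144 12
sub  → -156
neg  → 156

156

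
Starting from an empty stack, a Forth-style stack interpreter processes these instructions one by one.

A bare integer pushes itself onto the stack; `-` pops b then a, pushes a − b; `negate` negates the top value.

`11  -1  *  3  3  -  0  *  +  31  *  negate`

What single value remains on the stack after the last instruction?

11      11
-1      11 -1
*       -11
3       -11 3
3       -11 3 3
-       -11 0
0       -11 0 0
*       -11 0
+       -11
31      -11 31
*       -341
negate  341

341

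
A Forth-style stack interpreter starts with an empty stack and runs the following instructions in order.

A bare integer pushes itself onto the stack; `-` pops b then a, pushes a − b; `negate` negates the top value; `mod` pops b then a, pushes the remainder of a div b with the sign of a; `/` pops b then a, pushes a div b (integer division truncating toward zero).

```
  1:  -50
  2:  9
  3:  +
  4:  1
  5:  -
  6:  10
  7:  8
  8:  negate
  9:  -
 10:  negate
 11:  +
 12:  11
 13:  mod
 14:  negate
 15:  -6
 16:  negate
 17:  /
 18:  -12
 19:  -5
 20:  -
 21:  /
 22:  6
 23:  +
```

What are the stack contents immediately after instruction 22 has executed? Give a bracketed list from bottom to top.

-50    -> -50
9      -> -50 9
+      -> -41
1      -> -41 1
-      -> -42
10     -> -42 10
8      -> -42 10 8
negate -> -42 10 -8
-      -> -42 18
negate -> -42 -18
+      -> -60
11     -> -60 11
mod    -> -5
negate -> 5
-6     -> 5 -6
negate -> 5 6
/      -> 0
-12    -> 0 -12
-5     -> 0 -12 -5
-      -> 0 -7
/      -> 0
6      -> 0 6

[0, 6]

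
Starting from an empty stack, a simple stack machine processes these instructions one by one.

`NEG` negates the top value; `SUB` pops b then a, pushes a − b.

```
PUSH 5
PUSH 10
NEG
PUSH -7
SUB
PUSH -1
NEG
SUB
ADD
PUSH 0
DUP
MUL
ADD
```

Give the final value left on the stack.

PUSH 5  -> 5
PUSH 10 -> 5 10
NEG     -> 5 -10
PUSH -7 -> 5 -10 -7
SUB     -> 5 -3
PUSH -1 -> 5 -3 -1
NEG     -> 5 -3 1
SUB     -> 5 -4
ADD     -> 1
PUSH 0  -> 1 0
DUP     -> 1 0 0
MUL     -> 1 0
ADD     -> 1

1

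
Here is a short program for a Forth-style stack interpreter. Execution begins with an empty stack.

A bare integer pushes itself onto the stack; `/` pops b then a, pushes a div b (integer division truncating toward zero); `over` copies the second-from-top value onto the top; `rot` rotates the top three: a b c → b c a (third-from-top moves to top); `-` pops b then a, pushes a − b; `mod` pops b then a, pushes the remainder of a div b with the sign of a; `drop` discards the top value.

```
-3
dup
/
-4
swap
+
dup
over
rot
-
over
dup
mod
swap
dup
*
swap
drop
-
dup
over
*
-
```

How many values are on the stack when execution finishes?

-3   : -3
dup  : -3 -3
/    : 1
-4   : 1 -4
swap : -4 1
+    : -3
dup  : -3 -3
over : -3 -3 -3
rot  : -3 -3 -3
-    : -3 0
over : -3 0 -3
dup  : -3 0 -3 -3
mod  : -3 0 0
swap : -3 0 0
dup  : -3 0 0 0
*    : -3 0 0
swap : -3 0 0
drop : -3 0
-    : -3
dup  : -3 -3
over : -3 -3 -3
*    : -3 9
-    : -12

1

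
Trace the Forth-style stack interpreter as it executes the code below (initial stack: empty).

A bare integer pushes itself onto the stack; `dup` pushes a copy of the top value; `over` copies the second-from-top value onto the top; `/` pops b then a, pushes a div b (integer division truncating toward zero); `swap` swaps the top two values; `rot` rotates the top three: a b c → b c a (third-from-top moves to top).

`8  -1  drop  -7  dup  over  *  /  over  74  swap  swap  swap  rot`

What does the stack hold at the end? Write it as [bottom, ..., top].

8    : [8]
-1   : [8, -1]
drop : [8]
-7   : [8, -7]
dup  : [8, -7, -7]
over : [8, -7, -7, -7]
*    : [8, -7, 49]
/    : [8, 0]
over : [8, 0, 8]
74   : [8, 0, 8, 74]
swap : [8, 0, 74, 8]
swap : [8, 0, 8, 74]
swap : [8, 0, 74, 8]
rot  : [8, 74, 8, 0]

[8, 74, 8, 0]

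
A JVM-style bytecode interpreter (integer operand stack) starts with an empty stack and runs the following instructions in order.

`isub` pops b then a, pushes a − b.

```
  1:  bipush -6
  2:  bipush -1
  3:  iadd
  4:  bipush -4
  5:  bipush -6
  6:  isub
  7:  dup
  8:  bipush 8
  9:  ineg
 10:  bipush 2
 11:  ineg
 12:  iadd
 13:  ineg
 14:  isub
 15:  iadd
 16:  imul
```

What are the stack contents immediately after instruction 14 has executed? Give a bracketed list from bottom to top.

[-7, 2, -8]

bipush -6 : [-6]
bipush -1 : [-6, -1]
iadd      : [-7]
bipush -4 : [-7, -4]
bipush -6 : [-7, -4, -6]
isub      : [-7, 2]
dup       : [-7, 2, 2]
bipush 8  : [-7, 2, 2, 8]
ineg      : [-7, 2, 2, -8]
bipush 2  : [-7, 2, 2, -8, 2]
ineg      : [-7, 2, 2, -8, -2]
iadd      : [-7, 2, 2, -10]
ineg      : [-7, 2, 2, 10]
isub      : [-7, 2, -8]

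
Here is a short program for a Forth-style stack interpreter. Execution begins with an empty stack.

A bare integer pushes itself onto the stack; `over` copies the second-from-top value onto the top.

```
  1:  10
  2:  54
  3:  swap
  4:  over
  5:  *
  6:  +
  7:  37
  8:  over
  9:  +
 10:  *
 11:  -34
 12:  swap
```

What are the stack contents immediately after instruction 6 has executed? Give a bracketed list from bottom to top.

[594]

10   → [10]
54   → [10, 54]
swap → [54, 10]
over → [54, 10, 54]
*    → [54, 540]
+    → [594]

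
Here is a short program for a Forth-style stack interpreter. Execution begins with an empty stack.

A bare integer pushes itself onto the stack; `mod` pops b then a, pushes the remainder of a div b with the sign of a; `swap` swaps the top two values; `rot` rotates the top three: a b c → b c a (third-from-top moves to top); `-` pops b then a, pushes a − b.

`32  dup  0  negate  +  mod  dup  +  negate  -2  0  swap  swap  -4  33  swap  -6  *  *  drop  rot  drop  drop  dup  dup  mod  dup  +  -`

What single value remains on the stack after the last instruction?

-2

32     -> [32]
dup    -> [32, 32]
0      -> [32, 32, 0]
negate -> [32, 32, 0]
+      -> [32, 32]
mod    -> [0]
dup    -> [0, 0]
+      -> [0]
negate -> [0]
-2     -> [0, -2]
0      -> [0, -2, 0]
swap   -> [0, 0, -2]
swap   -> [0, -2, 0]
-4     -> [0, -2, 0, -4]
33     -> [0, -2, 0, -4, 33]
swap   -> [0, -2, 0, 33, -4]
-6     -> [0, -2, 0, 33, -4, -6]
*      -> [0, -2, 0, 33, 24]
*      -> [0, -2, 0, 792]
drop   -> [0, -2, 0]
rot    -> [-2, 0, 0]
drop   -> [-2, 0]
drop   -> [-2]
dup    -> [-2, -2]
dup    -> [-2, -2, -2]
mod    -> [-2, 0]
dup    -> [-2, 0, 0]
+      -> [-2, 0]
-      -> [-2]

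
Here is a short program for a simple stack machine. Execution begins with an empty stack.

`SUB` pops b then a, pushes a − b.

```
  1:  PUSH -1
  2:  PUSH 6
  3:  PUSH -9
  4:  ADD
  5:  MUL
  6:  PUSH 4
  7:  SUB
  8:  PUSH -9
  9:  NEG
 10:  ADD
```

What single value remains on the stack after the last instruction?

8

PUSH -1 → -1
PUSH 6  → -1 6
PUSH -9 → -1 6 -9
ADD     → -1 -3
MUL     → 3
PUSH 4  → 3 4
SUB     → -1
PUSH -9 → -1 -9
NEG     → -1 9
ADD     → 8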